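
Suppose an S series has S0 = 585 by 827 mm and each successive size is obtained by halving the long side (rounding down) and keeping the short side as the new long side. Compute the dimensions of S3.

206 × 292 mm

S1: ⌊827/2⌋ × 585 = 413 × 585 mm
S2: ⌊585/2⌋ × 413 = 292 × 413 mm
S3: ⌊413/2⌋ × 292 = 206 × 292 mm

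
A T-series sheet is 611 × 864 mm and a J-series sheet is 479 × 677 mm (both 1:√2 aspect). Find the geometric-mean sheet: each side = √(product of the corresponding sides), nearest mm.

Short side: √(611 · 479) = √292669 ≈ 541.0 → 541 mm
Long side: √(864 · 677) = √584928 ≈ 764.8 → 765 mm

541 × 765 mm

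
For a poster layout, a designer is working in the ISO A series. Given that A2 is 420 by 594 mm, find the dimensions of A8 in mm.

52 × 74 mm

A3: ⌊594/2⌋ × 420 = 297 × 420 mm
A4: ⌊420/2⌋ × 297 = 210 × 297 mm
A5: ⌊297/2⌋ × 210 = 148 × 210 mm
A6: ⌊210/2⌋ × 148 = 105 × 148 mm
A7: ⌊148/2⌋ × 105 = 74 × 105 mm
A8: ⌊105/2⌋ × 74 = 52 × 74 mm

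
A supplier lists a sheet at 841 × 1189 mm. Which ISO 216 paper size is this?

A0 (841 × 1189 mm)

Aspect ratio 1189/841 ≈ 1.414 — close to the ISO √2 ≈ 1.414.
In the A-series (A0 area = 1 m²): A0 = 841 × 1189 mm.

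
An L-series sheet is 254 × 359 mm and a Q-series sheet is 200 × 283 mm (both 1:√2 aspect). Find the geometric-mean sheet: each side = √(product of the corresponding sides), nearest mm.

Short side: √(254 · 200) = √50800 ≈ 225.4 → 225 mm
Long side: √(359 · 283) = √101597 ≈ 318.7 → 319 mm

225 × 319 mm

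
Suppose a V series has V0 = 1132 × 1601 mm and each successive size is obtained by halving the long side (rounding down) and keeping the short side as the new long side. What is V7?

V1 = 800 × 1132 mm (from V0 by 1 halving).
V2: ⌊1132/2⌋ × 800 = 566 × 800 mm
V3: ⌊800/2⌋ × 566 = 400 × 566 mm
V4: ⌊566/2⌋ × 400 = 283 × 400 mm
V5: ⌊400/2⌋ × 283 = 200 × 283 mm
V6: ⌊283/2⌋ × 200 = 141 × 200 mm
V7: ⌊200/2⌋ × 141 = 100 × 141 mm

100 × 141 mm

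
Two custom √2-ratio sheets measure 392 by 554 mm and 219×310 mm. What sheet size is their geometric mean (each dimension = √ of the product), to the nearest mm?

293 × 414 mm

Short side: √(392 · 219) = √85848 ≈ 293.0 → 293 mm
Long side: √(554 · 310) = √171740 ≈ 414.4 → 414 mm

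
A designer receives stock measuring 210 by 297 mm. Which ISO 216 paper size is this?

Aspect ratio 297/210 ≈ 1.414 — close to the ISO √2 ≈ 1.414.
In the A-series (A0 area = 1 m²): A4 = 210 × 297 mm.

A4 (210 × 297 mm)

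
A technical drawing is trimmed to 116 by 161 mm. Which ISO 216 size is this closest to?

C6 (114 × 162 mm)

Aspect ratio 161/116 ≈ 1.388 (ISO target is √2 ≈ 1.414).
In the C-series (envelope sizes, between A and B): C6 = 114 × 162 mm.
Off by 3 mm total — nearest standard size.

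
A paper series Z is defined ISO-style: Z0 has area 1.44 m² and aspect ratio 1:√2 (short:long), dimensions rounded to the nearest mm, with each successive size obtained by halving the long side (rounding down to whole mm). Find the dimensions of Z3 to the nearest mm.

356 × 504 mm

Let Z0's short side be w mm. w · w√2 = 1.44 m² = 1,440,000 mm², so w ≈ 1009.1 mm and w√2 ≈ 1427.0 mm → Z0 = 1009 × 1427 mm.
Z1: ⌊1427/2⌋ × 1009 = 713 × 1009 mm
Z2: ⌊1009/2⌋ × 713 = 504 × 713 mm
Z3: ⌊713/2⌋ × 504 = 356 × 504 mm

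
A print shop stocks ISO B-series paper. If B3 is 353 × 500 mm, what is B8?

B4: ⌊500/2⌋ × 353 = 250 × 353 mm
B5: ⌊353/2⌋ × 250 = 176 × 250 mm
B6: ⌊250/2⌋ × 176 = 125 × 176 mm
B7: ⌊176/2⌋ × 125 = 88 × 125 mm
B8: ⌊125/2⌋ × 88 = 62 × 88 mm

62 × 88 mm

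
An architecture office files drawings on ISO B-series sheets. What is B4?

B0 = 1000 × 1414 mm (B0 has a 1000 mm short side, aspect 1:√2).
B1: ⌊1414/2⌋ × 1000 = 707 × 1000 mm
B2: ⌊1000/2⌋ × 707 = 500 × 707 mm
B3: ⌊707/2⌋ × 500 = 353 × 500 mm
B4: ⌊500/2⌋ × 353 = 250 × 353 mm

250 × 353 mm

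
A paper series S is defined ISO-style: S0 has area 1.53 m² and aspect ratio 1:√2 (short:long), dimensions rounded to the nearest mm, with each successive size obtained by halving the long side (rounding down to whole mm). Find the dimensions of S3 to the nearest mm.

367 × 520 mm

Let S0's short side be w mm. w · w√2 = 1.53 m² = 1,530,000 mm², so w ≈ 1040.1 mm and w√2 ≈ 1471.0 mm → S0 = 1040 × 1471 mm.
S1: ⌊1471/2⌋ × 1040 = 735 × 1040 mm
S2: ⌊1040/2⌋ × 735 = 520 × 735 mm
S3: ⌊735/2⌋ × 520 = 367 × 520 mm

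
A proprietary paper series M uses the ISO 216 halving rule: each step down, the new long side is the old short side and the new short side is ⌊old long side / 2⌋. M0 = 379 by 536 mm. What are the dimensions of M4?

M1 = 268 × 379 mm (from M0 by 1 halving).
M2: ⌊379/2⌋ × 268 = 189 × 268 mm
M3: ⌊268/2⌋ × 189 = 134 × 189 mm
M4: ⌊189/2⌋ × 134 = 94 × 134 mm

94 × 134 mm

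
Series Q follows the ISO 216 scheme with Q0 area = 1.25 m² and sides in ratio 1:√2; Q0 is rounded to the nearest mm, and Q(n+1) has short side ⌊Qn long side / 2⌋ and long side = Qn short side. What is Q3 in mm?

Let Q0's short side be w mm. w · w√2 = 1.25 m² = 1,250,000 mm², so w ≈ 940.2 mm and w√2 ≈ 1329.6 mm → Q0 = 940 × 1330 mm.
Q1: ⌊1330/2⌋ × 940 = 665 × 940 mm
Q2: ⌊940/2⌋ × 665 = 470 × 665 mm
Q3: ⌊665/2⌋ × 470 = 332 × 470 mm

332 × 470 mm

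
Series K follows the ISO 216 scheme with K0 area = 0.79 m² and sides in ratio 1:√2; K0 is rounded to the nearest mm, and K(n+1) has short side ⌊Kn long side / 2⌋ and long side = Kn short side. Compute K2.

Let K0's short side be w mm. w · w√2 = 0.79 m² = 790,000 mm², so w ≈ 747.4 mm and w√2 ≈ 1057.0 mm → K0 = 747 × 1057 mm.
K1: ⌊1057/2⌋ × 747 = 528 × 747 mm
K2: ⌊747/2⌋ × 528 = 373 × 528 mm

373 × 528 mm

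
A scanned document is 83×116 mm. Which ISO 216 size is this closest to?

C7 (81 × 114 mm)

Aspect ratio 116/83 ≈ 1.398 (ISO target is √2 ≈ 1.414).
In the C-series (envelope sizes, between A and B): C7 = 81 × 114 mm.
Off by 4 mm total — nearest standard size.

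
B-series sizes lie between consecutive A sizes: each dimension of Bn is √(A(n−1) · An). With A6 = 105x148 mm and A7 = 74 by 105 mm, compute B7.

88 × 125 mm

Short side: √(105 · 74) = √7770 ≈ 88.1 → 88 mm
Long side: √(148 · 105) = √15540 ≈ 124.7 → 125 mm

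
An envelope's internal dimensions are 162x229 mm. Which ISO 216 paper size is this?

C5 (162 × 229 mm)

Aspect ratio 229/162 ≈ 1.414 — close to the ISO √2 ≈ 1.414.
In the C-series (envelope sizes, between A and B): C5 = 162 × 229 mm.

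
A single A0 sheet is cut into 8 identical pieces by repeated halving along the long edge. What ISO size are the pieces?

A3

8 = 2^3, so 3 halving steps.
A0 → A1 → … → A3 after 3 steps.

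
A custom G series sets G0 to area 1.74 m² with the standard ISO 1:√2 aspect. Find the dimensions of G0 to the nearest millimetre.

Let the short side be w mm. Then w · w√2 = 1.74 m² = 1,740,000 mm².
w² = 1,740,000/√2, so w ≈ 1109.2 mm; long side = w√2 ≈ 1568.7 mm.

1109 × 1569 mm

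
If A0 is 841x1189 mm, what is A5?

A1: ⌊1189/2⌋ × 841 = 594 × 841 mm
A2: ⌊841/2⌋ × 594 = 420 × 594 mm
A3: ⌊594/2⌋ × 420 = 297 × 420 mm
A4: ⌊420/2⌋ × 297 = 210 × 297 mm
A5: ⌊297/2⌋ × 210 = 148 × 210 mm

148 × 210 mm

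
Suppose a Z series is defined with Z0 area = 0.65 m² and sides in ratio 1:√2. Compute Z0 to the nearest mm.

Let the short side be w mm. Then w · w√2 = 0.65 m² = 650,000 mm².
w² = 650,000/√2, so w ≈ 678.0 mm; long side = w√2 ≈ 958.8 mm.

678 × 959 mm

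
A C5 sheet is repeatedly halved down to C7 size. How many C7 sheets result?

C5 = 162 × 229 mm; C7 = 81 × 114 mm.
Each halving step doubles the count; 2 steps from C5 to C7.
2^2 = 4.

4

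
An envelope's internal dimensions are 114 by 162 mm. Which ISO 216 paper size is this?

Aspect ratio 162/114 ≈ 1.421 — close to the ISO √2 ≈ 1.414.
In the C-series (envelope sizes, between A and B): C6 = 114 × 162 mm.

C6 (114 × 162 mm)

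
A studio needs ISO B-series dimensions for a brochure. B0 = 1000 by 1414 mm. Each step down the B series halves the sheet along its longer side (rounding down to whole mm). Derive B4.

B1: ⌊1414/2⌋ × 1000 = 707 × 1000 mm
B2: ⌊1000/2⌋ × 707 = 500 × 707 mm
B3: ⌊707/2⌋ × 500 = 353 × 500 mm
B4: ⌊500/2⌋ × 353 = 250 × 353 mm

250 × 353 mm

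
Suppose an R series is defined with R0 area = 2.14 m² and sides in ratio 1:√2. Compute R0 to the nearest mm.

Let the short side be w mm. Then w · w√2 = 2.14 m² = 2,140,000 mm².
w² = 2,140,000/√2, so w ≈ 1230.1 mm; long side = w√2 ≈ 1739.7 mm.

1230 × 1740 mm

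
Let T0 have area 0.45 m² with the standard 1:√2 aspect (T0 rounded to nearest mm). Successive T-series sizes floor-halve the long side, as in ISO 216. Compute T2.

Let T0's short side be w mm. w · w√2 = 0.45 m² = 450,000 mm², so w ≈ 564.1 mm and w√2 ≈ 797.7 mm → T0 = 564 × 798 mm.
T1: ⌊798/2⌋ × 564 = 399 × 564 mm
T2: ⌊564/2⌋ × 399 = 282 × 399 mm

282 × 399 mm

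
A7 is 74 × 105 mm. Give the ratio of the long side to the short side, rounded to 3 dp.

1.419

105 / 74 = 1.419
ISO 216 targets √2 ≈ 1.414; the +0.005 deviation is from mm rounding.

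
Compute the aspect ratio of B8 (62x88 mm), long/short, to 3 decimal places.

88 / 62 = 1.419
ISO 216 targets √2 ≈ 1.414; the +0.005 deviation is from mm rounding.

1.419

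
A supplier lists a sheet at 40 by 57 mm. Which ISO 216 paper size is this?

C9 (40 × 57 mm)

Aspect ratio 57/40 ≈ 1.425 — close to the ISO √2 ≈ 1.414.
In the C-series (envelope sizes, between A and B): C9 = 40 × 57 mm.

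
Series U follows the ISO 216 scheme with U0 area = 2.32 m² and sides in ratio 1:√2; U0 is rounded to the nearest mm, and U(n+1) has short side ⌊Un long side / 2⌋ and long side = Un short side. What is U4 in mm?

320 × 452 mm

Let U0's short side be w mm. w · w√2 = 2.32 m² = 2,320,000 mm², so w ≈ 1280.8 mm and w√2 ≈ 1811.3 mm → U0 = 1281 × 1811 mm.
U1: ⌊1811/2⌋ × 1281 = 905 × 1281 mm
U2: ⌊1281/2⌋ × 905 = 640 × 905 mm
U3: ⌊905/2⌋ × 640 = 452 × 640 mm
U4: ⌊640/2⌋ × 452 = 320 × 452 mm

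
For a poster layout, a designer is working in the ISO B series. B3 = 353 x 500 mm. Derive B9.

44 × 62 mm

B4: ⌊500/2⌋ × 353 = 250 × 353 mm
B5: ⌊353/2⌋ × 250 = 176 × 250 mm
B6: ⌊250/2⌋ × 176 = 125 × 176 mm
B7: ⌊176/2⌋ × 125 = 88 × 125 mm
B8: ⌊125/2⌋ × 88 = 62 × 88 mm
B9: ⌊88/2⌋ × 62 = 44 × 62 mm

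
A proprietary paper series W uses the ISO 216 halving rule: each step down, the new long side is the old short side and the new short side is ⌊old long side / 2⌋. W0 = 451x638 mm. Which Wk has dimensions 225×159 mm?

W0: 451 × 638 mm
W1: 319 × 451 mm
W2: 225 × 319 mm
W3: 159 × 225 mm
W4: 112 × 159 mm
→ matches W3.

W3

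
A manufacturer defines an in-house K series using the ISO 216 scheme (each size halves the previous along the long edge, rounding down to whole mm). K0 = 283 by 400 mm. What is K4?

70 × 100 mm

K1: ⌊400/2⌋ × 283 = 200 × 283 mm
K2: ⌊283/2⌋ × 200 = 141 × 200 mm
K3: ⌊200/2⌋ × 141 = 100 × 141 mm
K4: ⌊141/2⌋ × 100 = 70 × 100 mm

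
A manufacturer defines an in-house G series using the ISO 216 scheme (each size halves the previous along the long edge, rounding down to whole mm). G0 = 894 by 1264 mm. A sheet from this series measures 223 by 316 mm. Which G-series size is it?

G4

G0: 894 × 1264 mm
G1: 632 × 894 mm
G2: 447 × 632 mm
G3: 316 × 447 mm
G4: 223 × 316 mm
G5: 158 × 223 mm
→ matches G4.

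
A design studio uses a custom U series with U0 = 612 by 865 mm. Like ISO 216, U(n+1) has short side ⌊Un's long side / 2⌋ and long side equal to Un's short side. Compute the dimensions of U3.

U1: ⌊865/2⌋ × 612 = 432 × 612 mm
U2: ⌊612/2⌋ × 432 = 306 × 432 mm
U3: ⌊432/2⌋ × 306 = 216 × 306 mm

216 × 306 mm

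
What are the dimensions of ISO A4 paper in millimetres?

A0 = 841 × 1189 mm (A0 has area 1 m², aspect 1:√2).
A1: ⌊1189/2⌋ × 841 = 594 × 841 mm
A2: ⌊841/2⌋ × 594 = 420 × 594 mm
A3: ⌊594/2⌋ × 420 = 297 × 420 mm
A4: ⌊420/2⌋ × 297 = 210 × 297 mm

210 × 297 mm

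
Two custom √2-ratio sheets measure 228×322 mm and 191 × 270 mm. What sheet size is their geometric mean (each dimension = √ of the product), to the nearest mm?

209 × 295 mm

Short side: √(228 · 191) = √43548 ≈ 208.7 → 209 mm
Long side: √(322 · 270) = √86940 ≈ 294.9 → 295 mm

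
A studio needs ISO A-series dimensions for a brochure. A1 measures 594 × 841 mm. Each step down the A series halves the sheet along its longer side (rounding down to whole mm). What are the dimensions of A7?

A2: ⌊841/2⌋ × 594 = 420 × 594 mm
A3: ⌊594/2⌋ × 420 = 297 × 420 mm
A4: ⌊420/2⌋ × 297 = 210 × 297 mm
A5: ⌊297/2⌋ × 210 = 148 × 210 mm
A6: ⌊210/2⌋ × 148 = 105 × 148 mm
A7: ⌊148/2⌋ × 105 = 74 × 105 mm

74 × 105 mm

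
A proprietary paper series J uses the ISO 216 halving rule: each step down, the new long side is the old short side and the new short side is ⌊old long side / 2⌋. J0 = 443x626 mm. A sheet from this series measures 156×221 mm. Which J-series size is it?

J3

J0: 443 × 626 mm
J1: 313 × 443 mm
J2: 221 × 313 mm
J3: 156 × 221 mm
J4: 110 × 156 mm
→ matches J3.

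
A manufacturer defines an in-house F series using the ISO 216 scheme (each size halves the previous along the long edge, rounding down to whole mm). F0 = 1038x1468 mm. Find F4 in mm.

F1 = 734 × 1038 mm (from F0 by 1 halving).
F2: ⌊1038/2⌋ × 734 = 519 × 734 mm
F3: ⌊734/2⌋ × 519 = 367 × 519 mm
F4: ⌊519/2⌋ × 367 = 259 × 367 mm

259 × 367 mm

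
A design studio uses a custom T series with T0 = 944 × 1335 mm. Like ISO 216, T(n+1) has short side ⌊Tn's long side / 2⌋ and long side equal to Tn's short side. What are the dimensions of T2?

T1: ⌊1335/2⌋ × 944 = 667 × 944 mm
T2: ⌊944/2⌋ × 667 = 472 × 667 mm

472 × 667 mm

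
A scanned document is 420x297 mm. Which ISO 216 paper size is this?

A3 (297 × 420 mm)

Aspect ratio 420/297 ≈ 1.414 — close to the ISO √2 ≈ 1.414.
In the A-series (A0 area = 1 m²): A3 = 297 × 420 mm.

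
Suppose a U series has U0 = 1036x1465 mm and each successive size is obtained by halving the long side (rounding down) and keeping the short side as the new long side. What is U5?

183 × 259 mm

U1: ⌊1465/2⌋ × 1036 = 732 × 1036 mm
U2: ⌊1036/2⌋ × 732 = 518 × 732 mm
U3: ⌊732/2⌋ × 518 = 366 × 518 mm
U4: ⌊518/2⌋ × 366 = 259 × 366 mm
U5: ⌊366/2⌋ × 259 = 183 × 259 mm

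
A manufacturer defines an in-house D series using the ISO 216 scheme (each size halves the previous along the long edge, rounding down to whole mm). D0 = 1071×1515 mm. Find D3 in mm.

D1: ⌊1515/2⌋ × 1071 = 757 × 1071 mm
D2: ⌊1071/2⌋ × 757 = 535 × 757 mm
D3: ⌊757/2⌋ × 535 = 378 × 535 mm

378 × 535 mm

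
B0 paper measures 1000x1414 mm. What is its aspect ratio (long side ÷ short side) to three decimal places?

1414 / 1000 = 1.414
Matches √2 ≈ 1.414 — the ISO 216 defining ratio.

1.414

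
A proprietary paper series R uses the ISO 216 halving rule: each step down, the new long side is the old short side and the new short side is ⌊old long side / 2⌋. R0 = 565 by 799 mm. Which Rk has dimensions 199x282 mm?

R0: 565 × 799 mm
R1: 399 × 565 mm
R2: 282 × 399 mm
R3: 199 × 282 mm
R4: 141 × 199 mm
→ matches R3.

R3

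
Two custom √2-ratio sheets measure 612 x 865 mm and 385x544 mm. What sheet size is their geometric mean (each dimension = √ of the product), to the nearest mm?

485 × 686 mm

Short side: √(612 · 385) = √235620 ≈ 485.4 → 485 mm
Long side: √(865 · 544) = √470560 ≈ 686.0 → 686 mm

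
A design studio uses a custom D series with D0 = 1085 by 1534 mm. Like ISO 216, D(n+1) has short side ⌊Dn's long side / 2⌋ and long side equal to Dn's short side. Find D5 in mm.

D1: ⌊1534/2⌋ × 1085 = 767 × 1085 mm
D2: ⌊1085/2⌋ × 767 = 542 × 767 mm
D3: ⌊767/2⌋ × 542 = 383 × 542 mm
D4: ⌊542/2⌋ × 383 = 271 × 383 mm
D5: ⌊383/2⌋ × 271 = 191 × 271 mm

191 × 271 mm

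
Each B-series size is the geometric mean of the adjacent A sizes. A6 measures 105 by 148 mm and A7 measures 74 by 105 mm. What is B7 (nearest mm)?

88 × 125 mm

Short side: √(105 · 74) = √7770 ≈ 88.1 → 88 mm
Long side: √(148 · 105) = √15540 ≈ 124.7 → 125 mm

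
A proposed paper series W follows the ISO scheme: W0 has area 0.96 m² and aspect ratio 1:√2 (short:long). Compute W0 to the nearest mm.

824 × 1165 mm

Let the short side be w mm. Then w · w√2 = 0.96 m² = 960,000 mm².
w² = 960,000/√2, so w ≈ 823.9 mm; long side = w√2 ≈ 1165.2 mm.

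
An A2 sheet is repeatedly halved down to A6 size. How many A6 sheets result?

Each ISO step halves the sheet: 1 × A2 → 2 × A3 → 4 × A4 → 8 × A5 → …
From A2 to A6 is 4 halving steps: 2^4 = 16.

16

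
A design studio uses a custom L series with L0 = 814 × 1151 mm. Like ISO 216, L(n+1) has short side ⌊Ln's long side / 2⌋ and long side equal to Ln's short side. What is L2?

407 × 575 mm

L1: ⌊1151/2⌋ × 814 = 575 × 814 mm
L2: ⌊814/2⌋ × 575 = 407 × 575 mm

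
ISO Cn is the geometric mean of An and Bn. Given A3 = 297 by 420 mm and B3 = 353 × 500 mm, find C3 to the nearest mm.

Short side: √(297 · 353) = √104841 ≈ 323.8 → 324 mm
Long side: √(420 · 500) = √210000 ≈ 458.3 → 458 mm

324 × 458 mm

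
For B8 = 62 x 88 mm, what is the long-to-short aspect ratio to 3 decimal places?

88 / 62 = 1.419
ISO 216 targets √2 ≈ 1.414; the +0.005 deviation is from mm rounding.

1.419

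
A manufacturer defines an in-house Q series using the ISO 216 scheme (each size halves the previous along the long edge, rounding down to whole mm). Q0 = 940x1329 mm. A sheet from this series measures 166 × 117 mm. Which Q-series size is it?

Q6

Q0: 940 × 1329 mm
Q1: 664 × 940 mm
Q2: 470 × 664 mm
Q3: 332 × 470 mm
Q4: 235 × 332 mm
Q5: 166 × 235 mm
Q6: 117 × 166 mm
Q7: 83 × 117 mm
→ matches Q6.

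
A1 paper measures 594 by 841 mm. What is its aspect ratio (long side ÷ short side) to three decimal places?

1.416

841 / 594 = 1.416
ISO 216 targets √2 ≈ 1.414; the +0.002 deviation is from mm rounding.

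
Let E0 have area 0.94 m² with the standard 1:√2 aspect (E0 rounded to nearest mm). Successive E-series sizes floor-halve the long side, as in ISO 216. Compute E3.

288 × 407 mm

Let E0's short side be w mm. w · w√2 = 0.94 m² = 940,000 mm², so w ≈ 815.3 mm and w√2 ≈ 1153.0 mm → E0 = 815 × 1153 mm.
E1: ⌊1153/2⌋ × 815 = 576 × 815 mm
E2: ⌊815/2⌋ × 576 = 407 × 576 mm
E3: ⌊576/2⌋ × 407 = 288 × 407 mm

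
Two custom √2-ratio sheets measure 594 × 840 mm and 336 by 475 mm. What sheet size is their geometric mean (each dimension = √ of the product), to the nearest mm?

Short side: √(594 · 336) = √199584 ≈ 446.7 → 447 mm
Long side: √(840 · 475) = √399000 ≈ 631.7 → 632 mm

447 × 632 mm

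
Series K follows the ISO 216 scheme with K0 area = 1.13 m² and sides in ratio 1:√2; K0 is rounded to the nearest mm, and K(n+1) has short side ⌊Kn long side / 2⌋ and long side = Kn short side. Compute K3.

316 × 447 mm

Let K0's short side be w mm. w · w√2 = 1.13 m² = 1,130,000 mm², so w ≈ 893.9 mm and w√2 ≈ 1264.1 mm → K0 = 894 × 1264 mm.
K1: ⌊1264/2⌋ × 894 = 632 × 894 mm
K2: ⌊894/2⌋ × 632 = 447 × 632 mm
K3: ⌊632/2⌋ × 447 = 316 × 447 mm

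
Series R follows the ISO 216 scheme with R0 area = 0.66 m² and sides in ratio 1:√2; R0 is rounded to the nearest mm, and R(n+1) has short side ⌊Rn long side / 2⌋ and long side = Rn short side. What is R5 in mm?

Let R0's short side be w mm. w · w√2 = 0.66 m² = 660,000 mm², so w ≈ 683.1 mm and w√2 ≈ 966.1 mm → R0 = 683 × 966 mm.
R1: ⌊966/2⌋ × 683 = 483 × 683 mm
R2: ⌊683/2⌋ × 483 = 341 × 483 mm
R3: ⌊483/2⌋ × 341 = 241 × 341 mm
R4: ⌊341/2⌋ × 241 = 170 × 241 mm
R5: ⌊241/2⌋ × 170 = 120 × 170 mm

120 × 170 mm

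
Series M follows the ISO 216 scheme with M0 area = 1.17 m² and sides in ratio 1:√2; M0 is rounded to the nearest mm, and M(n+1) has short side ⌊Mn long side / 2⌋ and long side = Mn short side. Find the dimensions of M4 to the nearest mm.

227 × 321 mm

Let M0's short side be w mm. w · w√2 = 1.17 m² = 1,170,000 mm², so w ≈ 909.6 mm and w√2 ≈ 1286.3 mm → M0 = 910 × 1286 mm.
M1: ⌊1286/2⌋ × 910 = 643 × 910 mm
M2: ⌊910/2⌋ × 643 = 455 × 643 mm
M3: ⌊643/2⌋ × 455 = 321 × 455 mm
M4: ⌊455/2⌋ × 321 = 227 × 321 mm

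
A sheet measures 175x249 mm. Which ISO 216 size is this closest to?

B5 (176 × 250 mm)

Aspect ratio 249/175 ≈ 1.423 — close to the ISO √2 ≈ 1.414.
In the B-series (B0 = 1000 × 1414 mm): B5 = 176 × 250 mm.
Off by 2 mm total — nearest standard size.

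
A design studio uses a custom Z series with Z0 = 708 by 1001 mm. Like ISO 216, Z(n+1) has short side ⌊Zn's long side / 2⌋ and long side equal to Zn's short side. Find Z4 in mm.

177 × 250 mm

Z1: ⌊1001/2⌋ × 708 = 500 × 708 mm
Z2: ⌊708/2⌋ × 500 = 354 × 500 mm
Z3: ⌊500/2⌋ × 354 = 250 × 354 mm
Z4: ⌊354/2⌋ × 250 = 177 × 250 mm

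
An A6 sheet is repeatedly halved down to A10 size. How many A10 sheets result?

Each ISO step halves the sheet: 1 × A6 → 2 × A7 → 4 × A8 → 8 × A9 → …
From A6 to A10 is 4 halving steps: 2^4 = 16.

16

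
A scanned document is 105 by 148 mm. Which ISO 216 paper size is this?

A6 (105 × 148 mm)

Aspect ratio 148/105 ≈ 1.410 — close to the ISO √2 ≈ 1.414.
In the A-series (A0 area = 1 m²): A6 = 105 × 148 mm.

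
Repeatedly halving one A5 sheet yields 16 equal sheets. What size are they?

A9

16 = 2^4, so 4 halving steps.
A5 → A6 → … → A9 after 4 steps.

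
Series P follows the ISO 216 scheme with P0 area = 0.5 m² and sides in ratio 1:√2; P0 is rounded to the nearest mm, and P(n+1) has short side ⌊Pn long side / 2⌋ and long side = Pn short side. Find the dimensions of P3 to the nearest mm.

Let P0's short side be w mm. w · w√2 = 0.5 m² = 500,000 mm², so w ≈ 594.6 mm and w√2 ≈ 840.9 mm → P0 = 595 × 841 mm.
P1: ⌊841/2⌋ × 595 = 420 × 595 mm
P2: ⌊595/2⌋ × 420 = 297 × 420 mm
P3: ⌊420/2⌋ × 297 = 210 × 297 mm

210 × 297 mm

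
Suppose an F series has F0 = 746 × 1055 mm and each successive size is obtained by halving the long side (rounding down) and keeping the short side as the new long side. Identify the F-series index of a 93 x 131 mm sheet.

F6

F0: 746 × 1055 mm
F1: 527 × 746 mm
F2: 373 × 527 mm
F3: 263 × 373 mm
F4: 186 × 263 mm
F5: 131 × 186 mm
F6: 93 × 131 mm
F7: 65 × 93 mm
→ matches F6.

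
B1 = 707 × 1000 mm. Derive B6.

125 × 176 mm

B2: ⌊1000/2⌋ × 707 = 500 × 707 mm
B3: ⌊707/2⌋ × 500 = 353 × 500 mm
B4: ⌊500/2⌋ × 353 = 250 × 353 mm
B5: ⌊353/2⌋ × 250 = 176 × 250 mm
B6: ⌊250/2⌋ × 176 = 125 × 176 mm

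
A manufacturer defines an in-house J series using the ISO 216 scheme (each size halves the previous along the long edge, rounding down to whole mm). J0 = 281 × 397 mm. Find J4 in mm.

70 × 99 mm

J1: ⌊397/2⌋ × 281 = 198 × 281 mm
J2: ⌊281/2⌋ × 198 = 140 × 198 mm
J3: ⌊198/2⌋ × 140 = 99 × 140 mm
J4: ⌊140/2⌋ × 99 = 70 × 99 mm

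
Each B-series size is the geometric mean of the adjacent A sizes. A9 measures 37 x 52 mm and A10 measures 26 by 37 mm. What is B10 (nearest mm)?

Short side: √(37 · 26) = √962 ≈ 31.0 → 31 mm
Long side: √(52 · 37) = √1924 ≈ 43.9 → 44 mm

31 × 44 mm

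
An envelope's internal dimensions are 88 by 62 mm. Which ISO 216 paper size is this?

B8 (62 × 88 mm)

Aspect ratio 88/62 ≈ 1.419 — close to the ISO √2 ≈ 1.414.
In the B-series (B0 = 1000 × 1414 mm): B8 = 62 × 88 mm.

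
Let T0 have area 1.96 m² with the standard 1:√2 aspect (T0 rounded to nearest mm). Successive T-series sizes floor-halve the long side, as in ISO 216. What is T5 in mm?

Let T0's short side be w mm. w · w√2 = 1.96 m² = 1,960,000 mm², so w ≈ 1177.3 mm and w√2 ≈ 1664.9 mm → T0 = 1177 × 1665 mm.
T1: ⌊1665/2⌋ × 1177 = 832 × 1177 mm
T2: ⌊1177/2⌋ × 832 = 588 × 832 mm
T3: ⌊832/2⌋ × 588 = 416 × 588 mm
T4: ⌊588/2⌋ × 416 = 294 × 416 mm
T5: ⌊416/2⌋ × 294 = 208 × 294 mm

208 × 294 mm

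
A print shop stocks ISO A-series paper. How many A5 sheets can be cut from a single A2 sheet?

8

Each ISO step halves the sheet: 1 × A2 → 2 × A3 → 4 × A4 → 8 × A5
From A2 to A5 is 3 halving steps: 2^3 = 8.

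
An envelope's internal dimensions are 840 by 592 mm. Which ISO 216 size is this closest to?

Aspect ratio 840/592 ≈ 1.419 — close to the ISO √2 ≈ 1.414.
In the A-series (A0 area = 1 m²): A1 = 594 × 841 mm.
Off by 3 mm total — nearest standard size.

A1 (594 × 841 mm)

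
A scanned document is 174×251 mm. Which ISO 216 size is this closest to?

B5 (176 × 250 mm)

Aspect ratio 251/174 ≈ 1.443 (ISO target is √2 ≈ 1.414).
In the B-series (B0 = 1000 × 1414 mm): B5 = 176 × 250 mm.
Off by 3 mm total — nearest standard size.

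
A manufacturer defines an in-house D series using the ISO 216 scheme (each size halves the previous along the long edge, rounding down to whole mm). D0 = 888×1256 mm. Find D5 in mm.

157 × 222 mm

D1: ⌊1256/2⌋ × 888 = 628 × 888 mm
D2: ⌊888/2⌋ × 628 = 444 × 628 mm
D3: ⌊628/2⌋ × 444 = 314 × 444 mm
D4: ⌊444/2⌋ × 314 = 222 × 314 mm
D5: ⌊314/2⌋ × 222 = 157 × 222 mm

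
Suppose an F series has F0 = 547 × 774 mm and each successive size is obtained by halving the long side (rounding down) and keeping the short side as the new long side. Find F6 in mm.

F1: ⌊774/2⌋ × 547 = 387 × 547 mm
F2: ⌊547/2⌋ × 387 = 273 × 387 mm
F3: ⌊387/2⌋ × 273 = 193 × 273 mm
F4: ⌊273/2⌋ × 193 = 136 × 193 mm
F5: ⌊193/2⌋ × 136 = 96 × 136 mm
F6: ⌊136/2⌋ × 96 = 68 × 96 mm

68 × 96 mm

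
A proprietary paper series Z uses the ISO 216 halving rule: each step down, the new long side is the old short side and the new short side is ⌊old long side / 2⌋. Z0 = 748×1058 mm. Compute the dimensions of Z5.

Z1: ⌊1058/2⌋ × 748 = 529 × 748 mm
Z2: ⌊748/2⌋ × 529 = 374 × 529 mm
Z3: ⌊529/2⌋ × 374 = 264 × 374 mm
Z4: ⌊374/2⌋ × 264 = 187 × 264 mm
Z5: ⌊264/2⌋ × 187 = 132 × 187 mm

132 × 187 mm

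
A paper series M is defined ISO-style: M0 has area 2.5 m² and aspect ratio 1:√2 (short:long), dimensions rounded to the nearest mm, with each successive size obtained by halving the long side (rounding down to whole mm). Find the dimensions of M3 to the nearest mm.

Let M0's short side be w mm. w · w√2 = 2.5 m² = 2,500,000 mm², so w ≈ 1329.6 mm and w√2 ≈ 1880.3 mm → M0 = 1330 × 1880 mm.
M1: ⌊1880/2⌋ × 1330 = 940 × 1330 mm
M2: ⌊1330/2⌋ × 940 = 665 × 940 mm
M3: ⌊940/2⌋ × 665 = 470 × 665 mm

470 × 665 mm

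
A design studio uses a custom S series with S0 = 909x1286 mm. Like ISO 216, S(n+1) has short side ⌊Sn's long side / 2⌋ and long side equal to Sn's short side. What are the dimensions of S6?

113 × 160 mm

S1: ⌊1286/2⌋ × 909 = 643 × 909 mm
S2: ⌊909/2⌋ × 643 = 454 × 643 mm
S3: ⌊643/2⌋ × 454 = 321 × 454 mm
S4: ⌊454/2⌋ × 321 = 227 × 321 mm
S5: ⌊321/2⌋ × 227 = 160 × 227 mm
S6: ⌊227/2⌋ × 160 = 113 × 160 mm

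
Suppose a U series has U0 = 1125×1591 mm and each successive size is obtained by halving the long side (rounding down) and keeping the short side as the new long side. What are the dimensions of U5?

198 × 281 mm

U1: ⌊1591/2⌋ × 1125 = 795 × 1125 mm
U2: ⌊1125/2⌋ × 795 = 562 × 795 mm
U3: ⌊795/2⌋ × 562 = 397 × 562 mm
U4: ⌊562/2⌋ × 397 = 281 × 397 mm
U5: ⌊397/2⌋ × 281 = 198 × 281 mm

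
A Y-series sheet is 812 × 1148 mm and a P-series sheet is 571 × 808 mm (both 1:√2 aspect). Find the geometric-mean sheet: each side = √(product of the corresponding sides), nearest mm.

681 × 963 mm

Short side: √(812 · 571) = √463652 ≈ 680.9 → 681 mm
Long side: √(1148 · 808) = √927584 ≈ 963.1 → 963 mm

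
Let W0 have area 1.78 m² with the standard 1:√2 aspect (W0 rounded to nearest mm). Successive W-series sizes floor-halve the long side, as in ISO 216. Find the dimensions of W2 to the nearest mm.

561 × 793 mm

Let W0's short side be w mm. w · w√2 = 1.78 m² = 1,780,000 mm², so w ≈ 1121.9 mm and w√2 ≈ 1586.6 mm → W0 = 1122 × 1587 mm.
W1: ⌊1587/2⌋ × 1122 = 793 × 1122 mm
W2: ⌊1122/2⌋ × 793 = 561 × 793 mm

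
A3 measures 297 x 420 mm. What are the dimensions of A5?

148 × 210 mm

A4: ⌊420/2⌋ × 297 = 210 × 297 mm
A5: ⌊297/2⌋ × 210 = 148 × 210 mm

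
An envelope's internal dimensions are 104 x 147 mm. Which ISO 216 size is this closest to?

Aspect ratio 147/104 ≈ 1.413 — close to the ISO √2 ≈ 1.414.
In the A-series (A0 area = 1 m²): A6 = 105 × 148 mm.
Off by 2 mm total — nearest standard size.

A6 (105 × 148 mm)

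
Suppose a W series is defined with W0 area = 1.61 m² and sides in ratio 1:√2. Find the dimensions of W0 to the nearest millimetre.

Let the short side be w mm. Then w · w√2 = 1.61 m² = 1,610,000 mm².
w² = 1,610,000/√2, so w ≈ 1067.0 mm; long side = w√2 ≈ 1508.9 mm.

1067 × 1509 mm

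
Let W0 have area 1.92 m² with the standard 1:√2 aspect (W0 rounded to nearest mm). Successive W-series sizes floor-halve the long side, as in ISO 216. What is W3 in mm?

Let W0's short side be w mm. w · w√2 = 1.92 m² = 1,920,000 mm², so w ≈ 1165.2 mm and w√2 ≈ 1647.8 mm → W0 = 1165 × 1648 mm.
W1: ⌊1648/2⌋ × 1165 = 824 × 1165 mm
W2: ⌊1165/2⌋ × 824 = 582 × 824 mm
W3: ⌊824/2⌋ × 582 = 412 × 582 mm

412 × 582 mm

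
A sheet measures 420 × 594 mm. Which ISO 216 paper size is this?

A2 (420 × 594 mm)

Aspect ratio 594/420 ≈ 1.414 — close to the ISO √2 ≈ 1.414.
In the A-series (A0 area = 1 m²): A2 = 420 × 594 mm.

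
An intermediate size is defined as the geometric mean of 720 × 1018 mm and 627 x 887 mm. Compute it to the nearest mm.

672 × 950 mm

Short side: √(720 · 627) = √451440 ≈ 671.9 → 672 mm
Long side: √(1018 · 887) = √902966 ≈ 950.2 → 950 mm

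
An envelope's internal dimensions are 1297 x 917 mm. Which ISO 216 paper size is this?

Aspect ratio 1297/917 ≈ 1.414 — close to the ISO √2 ≈ 1.414.
In the C-series (envelope sizes, between A and B): C0 = 917 × 1297 mm.

C0 (917 × 1297 mm)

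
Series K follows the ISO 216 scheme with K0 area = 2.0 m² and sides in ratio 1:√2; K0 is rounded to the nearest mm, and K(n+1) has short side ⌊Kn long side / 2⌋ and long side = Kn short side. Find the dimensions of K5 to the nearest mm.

210 × 297 mm

Let K0's short side be w mm. w · w√2 = 2.0 m² = 2,000,000 mm², so w ≈ 1189.2 mm and w√2 ≈ 1681.8 mm → K0 = 1189 × 1682 mm.
K1: ⌊1682/2⌋ × 1189 = 841 × 1189 mm
K2: ⌊1189/2⌋ × 841 = 594 × 841 mm
K3: ⌊841/2⌋ × 594 = 420 × 594 mm
K4: ⌊594/2⌋ × 420 = 297 × 420 mm
K5: ⌊420/2⌋ × 297 = 210 × 297 mm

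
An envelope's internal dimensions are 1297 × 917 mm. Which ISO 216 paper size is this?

C0 (917 × 1297 mm)

Aspect ratio 1297/917 ≈ 1.414 — close to the ISO √2 ≈ 1.414.
In the C-series (envelope sizes, between A and B): C0 = 917 × 1297 mm.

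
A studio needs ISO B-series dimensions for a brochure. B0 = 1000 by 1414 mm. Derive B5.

B1: ⌊1414/2⌋ × 1000 = 707 × 1000 mm
B2: ⌊1000/2⌋ × 707 = 500 × 707 mm
B3: ⌊707/2⌋ × 500 = 353 × 500 mm
B4: ⌊500/2⌋ × 353 = 250 × 353 mm
B5: ⌊353/2⌋ × 250 = 176 × 250 mm

176 × 250 mm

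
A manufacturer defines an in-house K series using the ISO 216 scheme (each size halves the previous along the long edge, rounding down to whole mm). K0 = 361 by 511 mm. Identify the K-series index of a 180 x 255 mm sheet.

K2

K0: 361 × 511 mm
K1: 255 × 361 mm
K2: 180 × 255 mm
K3: 127 × 180 mm
→ matches K2.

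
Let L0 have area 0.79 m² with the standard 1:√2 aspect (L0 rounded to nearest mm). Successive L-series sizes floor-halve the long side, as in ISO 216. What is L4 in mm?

Let L0's short side be w mm. w · w√2 = 0.79 m² = 790,000 mm², so w ≈ 747.4 mm and w√2 ≈ 1057.0 mm → L0 = 747 × 1057 mm.
L1: ⌊1057/2⌋ × 747 = 528 × 747 mm
L2: ⌊747/2⌋ × 528 = 373 × 528 mm
L3: ⌊528/2⌋ × 373 = 264 × 373 mm
L4: ⌊373/2⌋ × 264 = 186 × 264 mm

186 × 264 mm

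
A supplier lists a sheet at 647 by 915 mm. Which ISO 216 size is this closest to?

Aspect ratio 915/647 ≈ 1.414 — close to the ISO √2 ≈ 1.414.
In the C-series (envelope sizes, between A and B): C1 = 648 × 917 mm.
Off by 3 mm total — nearest standard size.

C1 (648 × 917 mm)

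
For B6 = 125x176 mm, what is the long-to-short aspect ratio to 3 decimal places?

176 / 125 = 1.408
ISO 216 targets √2 ≈ 1.414; the -0.006 deviation is from mm rounding.

1.408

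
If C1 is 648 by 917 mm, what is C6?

114 × 162 mm

C2: ⌊917/2⌋ × 648 = 458 × 648 mm
C3: ⌊648/2⌋ × 458 = 324 × 458 mm
C4: ⌊458/2⌋ × 324 = 229 × 324 mm
C5: ⌊324/2⌋ × 229 = 162 × 229 mm
C6: ⌊229/2⌋ × 162 = 114 × 162 mm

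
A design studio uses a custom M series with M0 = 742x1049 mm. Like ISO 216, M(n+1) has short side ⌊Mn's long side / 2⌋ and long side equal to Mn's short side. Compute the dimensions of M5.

131 × 185 mm

M1: ⌊1049/2⌋ × 742 = 524 × 742 mm
M2: ⌊742/2⌋ × 524 = 371 × 524 mm
M3: ⌊524/2⌋ × 371 = 262 × 371 mm
M4: ⌊371/2⌋ × 262 = 185 × 262 mm
M5: ⌊262/2⌋ × 185 = 131 × 185 mm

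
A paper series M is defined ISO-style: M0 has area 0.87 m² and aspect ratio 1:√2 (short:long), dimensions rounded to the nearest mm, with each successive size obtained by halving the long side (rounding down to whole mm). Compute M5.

Let M0's short side be w mm. w · w√2 = 0.87 m² = 870,000 mm², so w ≈ 784.3 mm and w√2 ≈ 1109.2 mm → M0 = 784 × 1109 mm.
M1: ⌊1109/2⌋ × 784 = 554 × 784 mm
M2: ⌊784/2⌋ × 554 = 392 × 554 mm
M3: ⌊554/2⌋ × 392 = 277 × 392 mm
M4: ⌊392/2⌋ × 277 = 196 × 277 mm
M5: ⌊277/2⌋ × 196 = 138 × 196 mm

138 × 196 mm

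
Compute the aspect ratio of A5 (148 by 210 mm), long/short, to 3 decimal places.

1.419

210 / 148 = 1.419
ISO 216 targets √2 ≈ 1.414; the +0.005 deviation is from mm rounding.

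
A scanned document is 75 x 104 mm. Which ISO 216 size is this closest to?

A7 (74 × 105 mm)

Aspect ratio 104/75 ≈ 1.387 (ISO target is √2 ≈ 1.414).
In the A-series (A0 area = 1 m²): A7 = 74 × 105 mm.
Off by 2 mm total — nearest standard size.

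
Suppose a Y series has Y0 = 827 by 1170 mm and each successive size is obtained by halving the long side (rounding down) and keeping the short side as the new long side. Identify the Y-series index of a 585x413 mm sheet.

Y0: 827 × 1170 mm
Y1: 585 × 827 mm
Y2: 413 × 585 mm
Y3: 292 × 413 mm
→ matches Y2.

Y2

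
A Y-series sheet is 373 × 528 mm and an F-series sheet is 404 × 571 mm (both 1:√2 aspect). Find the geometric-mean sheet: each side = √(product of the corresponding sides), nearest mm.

Short side: √(373 · 404) = √150692 ≈ 388.2 → 388 mm
Long side: √(528 · 571) = √301488 ≈ 549.1 → 549 mm

388 × 549 mm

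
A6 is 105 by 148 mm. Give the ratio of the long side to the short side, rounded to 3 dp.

1.410

148 / 105 = 1.410
ISO 216 targets √2 ≈ 1.414; the -0.005 deviation is from mm rounding.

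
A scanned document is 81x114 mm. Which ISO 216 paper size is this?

Aspect ratio 114/81 ≈ 1.407 — close to the ISO √2 ≈ 1.414.
In the C-series (envelope sizes, between A and B): C7 = 81 × 114 mm.

C7 (81 × 114 mm)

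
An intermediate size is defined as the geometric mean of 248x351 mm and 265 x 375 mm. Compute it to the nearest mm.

256 × 363 mm

Short side: √(248 · 265) = √65720 ≈ 256.4 → 256 mm
Long side: √(351 · 375) = √131625 ≈ 362.8 → 363 mm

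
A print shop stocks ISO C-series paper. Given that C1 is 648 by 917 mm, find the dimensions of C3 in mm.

324 × 458 mm

C2: ⌊917/2⌋ × 648 = 458 × 648 mm
C3: ⌊648/2⌋ × 458 = 324 × 458 mm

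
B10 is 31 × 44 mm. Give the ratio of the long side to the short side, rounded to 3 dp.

44 / 31 = 1.419
ISO 216 targets √2 ≈ 1.414; the +0.005 deviation is from mm rounding.

1.419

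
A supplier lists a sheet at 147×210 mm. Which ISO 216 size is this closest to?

A5 (148 × 210 mm)

Aspect ratio 210/147 ≈ 1.429 — close to the ISO √2 ≈ 1.414.
In the A-series (A0 area = 1 m²): A5 = 148 × 210 mm.
Off by 1 mm total — nearest standard size.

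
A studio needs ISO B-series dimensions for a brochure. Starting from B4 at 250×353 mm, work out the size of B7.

B5: ⌊353/2⌋ × 250 = 176 × 250 mm
B6: ⌊250/2⌋ × 176 = 125 × 176 mm
B7: ⌊176/2⌋ × 125 = 88 × 125 mm

88 × 125 mm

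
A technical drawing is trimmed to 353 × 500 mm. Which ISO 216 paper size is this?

Aspect ratio 500/353 ≈ 1.416 — close to the ISO √2 ≈ 1.414.
In the B-series (B0 = 1000 × 1414 mm): B3 = 353 × 500 mm.

B3 (353 × 500 mm)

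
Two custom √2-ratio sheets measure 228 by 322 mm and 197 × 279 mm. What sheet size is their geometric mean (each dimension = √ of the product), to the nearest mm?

Short side: √(228 · 197) = √44916 ≈ 211.9 → 212 mm
Long side: √(322 · 279) = √89838 ≈ 299.7 → 300 mm

212 × 300 mm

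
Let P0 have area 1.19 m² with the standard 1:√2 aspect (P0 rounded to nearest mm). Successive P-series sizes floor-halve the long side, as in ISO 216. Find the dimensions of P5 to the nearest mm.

Let P0's short side be w mm. w · w√2 = 1.19 m² = 1,190,000 mm², so w ≈ 917.3 mm and w√2 ≈ 1297.3 mm → P0 = 917 × 1297 mm.
P1: ⌊1297/2⌋ × 917 = 648 × 917 mm
P2: ⌊917/2⌋ × 648 = 458 × 648 mm
P3: ⌊648/2⌋ × 458 = 324 × 458 mm
P4: ⌊458/2⌋ × 324 = 229 × 324 mm
P5: ⌊324/2⌋ × 229 = 162 × 229 mm

162 × 229 mm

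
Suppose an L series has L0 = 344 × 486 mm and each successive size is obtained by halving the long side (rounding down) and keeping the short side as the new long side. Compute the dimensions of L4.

86 × 121 mm

L1: ⌊486/2⌋ × 344 = 243 × 344 mm
L2: ⌊344/2⌋ × 243 = 172 × 243 mm
L3: ⌊243/2⌋ × 172 = 121 × 172 mm
L4: ⌊172/2⌋ × 121 = 86 × 121 mm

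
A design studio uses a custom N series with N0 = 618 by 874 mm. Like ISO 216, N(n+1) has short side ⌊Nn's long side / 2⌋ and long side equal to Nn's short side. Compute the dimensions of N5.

N1: ⌊874/2⌋ × 618 = 437 × 618 mm
N2: ⌊618/2⌋ × 437 = 309 × 437 mm
N3: ⌊437/2⌋ × 309 = 218 × 309 mm
N4: ⌊309/2⌋ × 218 = 154 × 218 mm
N5: ⌊218/2⌋ × 154 = 109 × 154 mm

109 × 154 mm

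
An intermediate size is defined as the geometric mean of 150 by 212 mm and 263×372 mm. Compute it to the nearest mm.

Short side: √(150 · 263) = √39450 ≈ 198.6 → 199 mm
Long side: √(212 · 372) = √78864 ≈ 280.8 → 281 mm

199 × 281 mm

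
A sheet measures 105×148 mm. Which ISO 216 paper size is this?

A6 (105 × 148 mm)

Aspect ratio 148/105 ≈ 1.410 — close to the ISO √2 ≈ 1.414.
In the A-series (A0 area = 1 m²): A6 = 105 × 148 mm.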